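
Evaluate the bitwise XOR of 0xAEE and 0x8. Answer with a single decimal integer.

2790

0xAEE = 101011101110
0x8 = 000000001000
XOR → 101011100110 = 2790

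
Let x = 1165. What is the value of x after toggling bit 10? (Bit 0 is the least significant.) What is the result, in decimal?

x = 010010001101
bit 10 is currently 1; toggle it via x ^ (1 << 10) = x ^ 1024
→ 000010001101 = 141

141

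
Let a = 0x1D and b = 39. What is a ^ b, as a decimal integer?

0x1D = 011101
39 = 100111
XOR → 111010 = 58

58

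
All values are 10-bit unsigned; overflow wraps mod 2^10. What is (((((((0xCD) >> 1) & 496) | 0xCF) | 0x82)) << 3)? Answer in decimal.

888

0xCD = 0011001101
→ >> 1 → 0001100110 = 102
496 = 0111110000
→ & → 0001100000 = 96
0xCF = 0011001111
→ | → 0011101111 = 239
0x82 = 0010000010
→ | → 0011101111 = 239
→ << 3 (mod 2^10) → 1101111000 = 888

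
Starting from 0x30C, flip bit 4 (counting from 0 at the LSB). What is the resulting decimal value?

x = 01100001100
bit 4 is currently 0; toggle it via x ^ (1 << 4) = x ^ 16
→ 01100011100 = 796

796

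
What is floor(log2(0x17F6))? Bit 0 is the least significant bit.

12

0x17F6 = 1011111110110
The topmost 1 is at position 12 (since 2^12 = 4096 ≤ 6134 < 8192).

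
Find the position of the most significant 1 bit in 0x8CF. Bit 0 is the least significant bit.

11

0x8CF = 100011001111
The topmost 1 is at position 11 (since 2^11 = 2048 ≤ 2255 < 4096).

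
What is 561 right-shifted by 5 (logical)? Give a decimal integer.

17

561 = 1000110001
shift right by 5 → 0000010001 = 17
(equivalently, floor(561 / 32))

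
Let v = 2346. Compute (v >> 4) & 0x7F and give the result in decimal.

v = 100100101010
Shift right by 4: 10010010
Mask low 7 bits: 0010010 = 18

18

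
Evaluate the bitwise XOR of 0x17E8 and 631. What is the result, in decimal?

0x17E8 = 1011111101000
631 = 0001001110111
XOR → 1010110011111 = 5535

5535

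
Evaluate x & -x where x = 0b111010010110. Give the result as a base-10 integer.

2

x = 111010010110 = 3734
-x (two's complement) = …000101101010
AND   = 000000000010 = 2
(x & -x isolates the lowest set bit of x.)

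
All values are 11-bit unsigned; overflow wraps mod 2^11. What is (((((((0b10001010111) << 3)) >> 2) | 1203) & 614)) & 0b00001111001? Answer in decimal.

32

0b10001010111 = 10001010111
→ << 3 (mod 2^11) → 01010111000 = 696
→ >> 2 → 00010101110 = 174
1203 = 10010110011
→ | → 10010111111 = 1215
614 = 01001100110
→ & → 00000100110 = 38
0b00001111001 = 00001111001
→ & → 00000100000 = 32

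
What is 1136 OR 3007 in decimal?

4095

1136 = 010001110000
3007 = 101110111111
 OR → 111111111111 = 4095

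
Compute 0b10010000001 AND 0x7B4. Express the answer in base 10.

1152

a = 10010000001
0x7B4 = 11110110100
AND → 10010000000 = 1152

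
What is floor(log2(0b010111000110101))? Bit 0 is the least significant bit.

13

0b010111000110101 = 10111000110101
The topmost 1 is at position 13 (since 2^13 = 8192 ≤ 11829 < 16384).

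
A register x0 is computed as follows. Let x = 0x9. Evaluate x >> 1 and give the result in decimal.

0x9 = 1001
shift right by 1 → 0100 = 4
(equivalently, floor(9 / 2))

4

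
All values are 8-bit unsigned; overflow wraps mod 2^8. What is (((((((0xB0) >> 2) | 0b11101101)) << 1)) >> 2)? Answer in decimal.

0xB0 = 10110000
→ >> 2 → 00101100 = 44
0b11101101 = 11101101
→ | → 11101101 = 237
→ << 1 (mod 2^8) → 11011010 = 218
→ >> 2 → 00110110 = 54

54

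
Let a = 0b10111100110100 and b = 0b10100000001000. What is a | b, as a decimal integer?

12092

a = 10111100110100
b = 10100000001000
 OR → 10111100111100 = 12092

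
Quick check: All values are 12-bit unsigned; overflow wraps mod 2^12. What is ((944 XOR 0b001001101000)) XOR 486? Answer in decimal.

944 = 001110110000
0b001001101000 = 001001101000
→ XOR → 000111011000 = 472
486 = 000111100110
→ XOR → 000000111110 = 62

62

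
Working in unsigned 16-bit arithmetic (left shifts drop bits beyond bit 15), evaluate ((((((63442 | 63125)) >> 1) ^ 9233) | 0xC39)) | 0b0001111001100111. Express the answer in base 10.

63442 = 1111011111010010
63125 = 1111011010010101
→ | → 1111011111010111 = 63447
→ >> 1 → 0111101111101011 = 31723
9233 = 0010010000010001
→ ^ → 0101111111111010 = 24570
0xC39 = 0000110000111001
→ | → 0101111111111011 = 24571
0b0001111001100111 = 0001111001100111
→ | → 0101111111111111 = 24575

24575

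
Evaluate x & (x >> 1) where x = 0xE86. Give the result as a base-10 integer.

1538

x = 111010000110 = 3718
x>>1 = 011101000011
AND  = 011000000010 = 1538
(x & (x >> 1) has a 1 wherever x has two consecutive 1 bits.)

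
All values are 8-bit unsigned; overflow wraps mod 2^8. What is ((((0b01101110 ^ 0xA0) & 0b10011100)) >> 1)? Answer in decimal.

0b01101110 = 01101110
0xA0 = 10100000
→ ^ → 11001110 = 206
0b10011100 = 10011100
→ & → 10001100 = 140
→ >> 1 → 01000110 = 70

70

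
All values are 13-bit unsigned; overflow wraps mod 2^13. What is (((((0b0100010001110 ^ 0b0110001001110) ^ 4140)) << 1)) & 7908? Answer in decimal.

2240

0b0100010001110 = 0100010001110
0b0110001001110 = 0110001001110
→ ^ → 0010011000000 = 1216
4140 = 1000000101100
→ ^ → 1010011101100 = 5356
→ << 1 (mod 2^13) → 0100111011000 = 2520
7908 = 1111011100100
→ & → 0100011000000 = 2240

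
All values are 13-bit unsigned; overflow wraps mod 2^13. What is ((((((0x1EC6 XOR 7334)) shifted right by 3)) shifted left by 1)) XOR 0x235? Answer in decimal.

0x1EC6 = 1111011000110
7334 = 1110010100110
→ XOR → 0001001100000 = 608
→ shifted right by 3 → 0000001001100 = 76
→ shifted left by 1 (mod 2^13) → 0000010011000 = 152
0x235 = 0001000110101
→ XOR → 0001010101101 = 685

685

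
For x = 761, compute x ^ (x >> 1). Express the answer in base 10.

901

x = 1011111001 = 761
x>>1 = 0101111100
XOR  = 1110000101 = 901
(x ^ (x >> 1) gives the standard binary-reflected Gray code of x.)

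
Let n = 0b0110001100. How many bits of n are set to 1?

n = 110001100
Count the 1s: 1 + 1 + 1 + 1 = 4

4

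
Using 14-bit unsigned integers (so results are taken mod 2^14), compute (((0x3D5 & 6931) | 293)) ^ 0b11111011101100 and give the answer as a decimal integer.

0x3D5 = 00001111010101
6931 = 01101100010011
→ & → 00001100010001 = 785
293 = 00000100100101
→ | → 00001100110101 = 821
0b11111011101100 = 11111011101100
→ ^ → 11110111011001 = 15833

15833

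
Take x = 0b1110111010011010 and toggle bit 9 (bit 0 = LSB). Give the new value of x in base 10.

x = 1110111010011010
bit 9 is currently 1; toggle it via x ^ (1 << 9) = x ^ 512
→ 1110110010011010 = 60570

60570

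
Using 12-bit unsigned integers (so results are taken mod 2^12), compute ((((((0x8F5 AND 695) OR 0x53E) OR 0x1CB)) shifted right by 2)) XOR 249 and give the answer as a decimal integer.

390

0x8F5 = 100011110101
695 = 001010110111
→ AND → 000010110101 = 181
0x53E = 010100111110
→ OR → 010110111111 = 1471
0x1CB = 000111001011
→ OR → 010111111111 = 1535
→ shifted right by 2 → 000101111111 = 383
249 = 000011111001
→ XOR → 000110000110 = 390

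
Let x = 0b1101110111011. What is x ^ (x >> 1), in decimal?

5734

x = 1101110111011 = 7099
x>>1 = 0110111011101
XOR  = 1011001100110 = 5734
(x ^ (x >> 1) gives the standard binary-reflected Gray code of x.)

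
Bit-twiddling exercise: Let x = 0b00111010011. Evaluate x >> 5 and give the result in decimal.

x = 111010011
shift right by 5 → 000001110 = 14
(equivalently, floor(467 / 32))

14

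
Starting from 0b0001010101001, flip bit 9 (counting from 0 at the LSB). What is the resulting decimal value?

169

x = 0001010101001
bit 9 is currently 1; toggle it via x ^ (1 << 9) = x ^ 512
→ 0000010101001 = 169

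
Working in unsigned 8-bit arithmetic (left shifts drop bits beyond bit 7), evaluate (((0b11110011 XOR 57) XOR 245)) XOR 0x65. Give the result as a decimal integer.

0b11110011 = 11110011
57 = 00111001
→ XOR → 11001010 = 202
245 = 11110101
→ XOR → 00111111 = 63
0x65 = 01100101
→ XOR → 01011010 = 90

90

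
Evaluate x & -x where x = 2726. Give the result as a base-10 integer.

2

x = 101010100110 = 2726
-x (two's complement) = …010101011010
AND   = 000000000010 = 2
(x & -x isolates the lowest set bit of x.)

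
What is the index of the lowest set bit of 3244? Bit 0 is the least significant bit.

2

3244 = 110010101100
Trailing zeros: 2, so the lowest set bit is bit 2 (value 4).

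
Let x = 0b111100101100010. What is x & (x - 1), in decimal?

x = 111100101100010 = 31074
x - 1 = 111100101100001
AND   = 111100101100000 = 31072
(x & (x - 1) clears the lowest set bit of x.)

31072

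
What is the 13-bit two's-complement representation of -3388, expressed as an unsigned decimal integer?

4804

3388 in 13 bits: 0110100111100
Invert: 1001011000011
Add 1:  1001011000100 = 4804
(Check: 2^13 - 3388 = 8192 - 3388 = 4804.)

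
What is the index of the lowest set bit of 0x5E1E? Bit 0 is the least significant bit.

0x5E1E = 101111000011110
Trailing zeros: 1, so the lowest set bit is bit 1 (value 2).

1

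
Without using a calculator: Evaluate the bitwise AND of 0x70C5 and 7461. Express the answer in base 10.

0x70C5 = 111000011000101
7461 = 001110100100101
AND → 001000000000101 = 4101

4101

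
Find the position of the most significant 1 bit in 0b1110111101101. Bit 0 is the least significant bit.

0b1110111101101 = 1110111101101
The topmost 1 is at position 12 (since 2^12 = 4096 ≤ 7661 < 8192).

12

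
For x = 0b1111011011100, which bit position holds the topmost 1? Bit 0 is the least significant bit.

0b1111011011100 = 1111011011100
The topmost 1 is at position 12 (since 2^12 = 4096 ≤ 7900 < 8192).

12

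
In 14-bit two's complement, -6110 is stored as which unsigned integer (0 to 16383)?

10274

6110 in 14 bits: 01011111011110
Invert: 10100000100001
Add 1:  10100000100010 = 10274
(Check: 2^14 - 6110 = 16384 - 6110 = 10274.)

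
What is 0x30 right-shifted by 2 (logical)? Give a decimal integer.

12

0x30 = 110000
shift right by 2 → 001100 = 12
(equivalently, floor(48 / 4))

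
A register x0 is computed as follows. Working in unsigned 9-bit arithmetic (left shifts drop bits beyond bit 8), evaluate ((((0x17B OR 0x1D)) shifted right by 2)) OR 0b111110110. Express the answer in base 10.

0x17B = 101111011
0x1D = 000011101
→ OR → 101111111 = 383
→ shifted right by 2 → 001011111 = 95
0b111110110 = 111110110
→ OR → 111111111 = 511

511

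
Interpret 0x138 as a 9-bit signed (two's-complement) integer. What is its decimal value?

pattern = 100111000 (MSB is 1 ⇒ negative)
Invert: 011000111, add 1 → 011001000 = 200, so the value is -200.
(Equivalently: 312 - 2^9 = 312 - 512 = -200.)

-200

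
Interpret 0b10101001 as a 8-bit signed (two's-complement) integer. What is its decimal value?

-87

pattern = 10101001 (MSB is 1 ⇒ negative)
Invert: 01010110, add 1 → 01010111 = 87, so the value is -87.
(Equivalently: 169 - 2^8 = 169 - 256 = -87.)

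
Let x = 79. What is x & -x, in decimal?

1

x = 1001111 = 79
-x (two's complement) = …0110001
AND   = 0000001 = 1
(x & -x isolates the lowest set bit of x.)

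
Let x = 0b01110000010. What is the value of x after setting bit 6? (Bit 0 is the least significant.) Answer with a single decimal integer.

962

x = 01110000010
bit 6 is currently 0; set it via x | (1 << 6) = x | 64
→ 01111000010 = 962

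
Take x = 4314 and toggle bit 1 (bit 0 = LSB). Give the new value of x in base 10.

4312

x = 1000011011010
bit 1 is currently 1; toggle it via x ^ (1 << 1) = x ^ 2
→ 1000011011000 = 4312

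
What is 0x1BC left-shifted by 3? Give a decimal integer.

3552

0x1BC = 000110111100
shift left by 3 → 110111100000 = 3552
(equivalently, 444 × 2^3 = 444 × 8)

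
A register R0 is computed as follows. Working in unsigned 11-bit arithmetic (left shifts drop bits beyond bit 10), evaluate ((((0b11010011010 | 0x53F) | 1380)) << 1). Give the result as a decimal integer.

2046

0b11010011010 = 11010011010
0x53F = 10100111111
→ | → 11110111111 = 1983
1380 = 10101100100
→ | → 11111111111 = 2047
→ << 1 (mod 2^11) → 11111111110 = 2046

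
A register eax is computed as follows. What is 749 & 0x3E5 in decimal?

749 = 1011101101
0x3E5 = 1111100101
AND → 1011100101 = 741

741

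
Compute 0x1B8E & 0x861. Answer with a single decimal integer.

2048

0x1B8E = 1101110001110
0x861 = 0100001100001
AND → 0100000000000 = 2048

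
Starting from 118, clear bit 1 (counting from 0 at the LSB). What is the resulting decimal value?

116

x = 01110110
bit 1 is currently 1; clear it via x & ~(1 << 1) = x & ~2
→ 01110100 = 116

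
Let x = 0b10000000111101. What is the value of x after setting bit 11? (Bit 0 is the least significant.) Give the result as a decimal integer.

x = 10000000111101
bit 11 is currently 0; set it via x | (1 << 11) = x | 2048
→ 10100000111101 = 10301

10301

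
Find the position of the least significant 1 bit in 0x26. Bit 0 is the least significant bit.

0x26 = 100110
Trailing zeros: 1, so the lowest set bit is bit 1 (value 2).

1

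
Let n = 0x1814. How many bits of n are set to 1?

0x1814 = 1100000010100
Count the 1s: 1 + 1 + 1 + 1 = 4

4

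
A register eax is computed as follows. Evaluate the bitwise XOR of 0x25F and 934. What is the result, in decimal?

0x25F = 1001011111
934 = 1110100110
XOR → 0111111001 = 505

505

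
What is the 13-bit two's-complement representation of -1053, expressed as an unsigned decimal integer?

7139

1053 in 13 bits: 0010000011101
Invert: 1101111100010
Add 1:  1101111100011 = 7139
(Check: 2^13 - 1053 = 8192 - 1053 = 7139.)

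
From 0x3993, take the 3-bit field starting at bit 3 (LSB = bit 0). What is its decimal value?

2

v = 11100110010011
Shift right by 3: 11100110010
Mask low 3 bits: 010 = 2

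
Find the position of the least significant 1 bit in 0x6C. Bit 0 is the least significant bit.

2

0x6C = 1101100
Trailing zeros: 2, so the lowest set bit is bit 2 (value 4).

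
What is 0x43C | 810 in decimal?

1854

0x43C = 10000111100
810 = 01100101010
 OR → 11100111110 = 1854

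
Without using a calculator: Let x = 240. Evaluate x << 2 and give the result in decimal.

960

240 = 0011110000
shift left by 2 → 1111000000 = 960
(equivalently, 240 × 2^2 = 240 × 4)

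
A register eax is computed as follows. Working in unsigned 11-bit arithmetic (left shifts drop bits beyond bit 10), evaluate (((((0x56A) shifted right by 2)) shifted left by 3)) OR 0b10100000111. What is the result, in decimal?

0x56A = 10101101010
→ shifted right by 2 → 00101011010 = 346
→ shifted left by 3 (mod 2^11) → 01011010000 = 720
0b10100000111 = 10100000111
→ OR → 11111010111 = 2007

2007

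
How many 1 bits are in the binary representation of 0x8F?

5

0x8F = 10001111
Count the 1s: 1 + 1 + 1 + 1 + 1 = 5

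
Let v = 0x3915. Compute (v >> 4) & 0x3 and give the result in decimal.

1

v = 011100100010101
Shift right by 4: 01110010001
Mask low 2 bits: 01 = 1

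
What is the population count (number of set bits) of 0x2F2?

0x2F2 = 1011110010
Count the 1s: 1 + 1 + 1 + 1 + 1 + 1 = 6

6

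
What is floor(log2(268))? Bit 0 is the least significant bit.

8

268 = 100001100
The topmost 1 is at position 8 (since 2^8 = 256 ≤ 268 < 512).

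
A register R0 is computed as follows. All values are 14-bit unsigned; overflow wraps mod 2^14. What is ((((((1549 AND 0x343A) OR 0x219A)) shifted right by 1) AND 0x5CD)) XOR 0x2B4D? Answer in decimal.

11136

1549 = 00011000001101
0x343A = 11010000111010
→ AND → 00010000001000 = 1032
0x219A = 10000110011010
→ OR → 10010110011010 = 9626
→ shifted right by 1 → 01001011001101 = 4813
0x5CD = 00010111001101
→ AND → 00000011001101 = 205
0x2B4D = 10101101001101
→ XOR → 10101110000000 = 11136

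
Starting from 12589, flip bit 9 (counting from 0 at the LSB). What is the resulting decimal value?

13101

x = 11000100101101
bit 9 is currently 0; toggle it via x ^ (1 << 9) = x ^ 512
→ 11001100101101 = 13101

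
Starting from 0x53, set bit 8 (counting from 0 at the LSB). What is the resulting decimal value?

x = 0001010011
bit 8 is currently 0; set it via x | (1 << 8) = x | 256
→ 0101010011 = 339

339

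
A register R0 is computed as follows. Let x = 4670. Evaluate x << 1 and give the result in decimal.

4670 = 01001000111110
shift left by 1 → 10010001111100 = 9340
(equivalently, 4670 × 2^1 = 4670 × 2)

9340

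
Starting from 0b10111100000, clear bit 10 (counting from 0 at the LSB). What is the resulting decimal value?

480

x = 10111100000
bit 10 is currently 1; clear it via x & ~(1 << 10) = x & ~1024
→ 00111100000 = 480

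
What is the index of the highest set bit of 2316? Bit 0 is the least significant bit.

11

2316 = 100100001100
The topmost 1 is at position 11 (since 2^11 = 2048 ≤ 2316 < 4096).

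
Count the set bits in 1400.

6

1400 = 10101111000
Count the 1s: 1 + 1 + 1 + 1 + 1 + 1 = 6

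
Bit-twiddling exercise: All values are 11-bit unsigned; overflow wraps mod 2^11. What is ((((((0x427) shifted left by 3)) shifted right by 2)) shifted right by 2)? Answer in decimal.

0x427 = 10000100111
→ shifted left by 3 (mod 2^11) → 00100111000 = 312
→ shifted right by 2 → 00001001110 = 78
→ shifted right by 2 → 00000010011 = 19

19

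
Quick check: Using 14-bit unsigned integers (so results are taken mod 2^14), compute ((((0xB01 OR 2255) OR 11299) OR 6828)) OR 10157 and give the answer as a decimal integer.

0xB01 = 00101100000001
2255 = 00100011001111
→ OR → 00101111001111 = 3023
11299 = 10110000100011
→ OR → 10111111101111 = 12271
6828 = 01101010101100
→ OR → 11111111101111 = 16367
10157 = 10011110101101
→ OR → 11111111101111 = 16367

16367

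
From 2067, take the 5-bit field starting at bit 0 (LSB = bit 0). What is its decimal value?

v = 0100000010011
Shift right by 0: 0100000010011
Mask low 5 bits: 10011 = 19

19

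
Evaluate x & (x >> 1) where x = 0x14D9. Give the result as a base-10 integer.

72

x = 1010011011001 = 5337
x>>1 = 0101001101100
AND  = 0000001001000 = 72
(x & (x >> 1) has a 1 wherever x has two consecutive 1 bits.)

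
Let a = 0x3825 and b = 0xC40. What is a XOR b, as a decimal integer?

0x3825 = 11100000100101
0xC40 = 00110001000000
XOR → 11010001100101 = 13413

13413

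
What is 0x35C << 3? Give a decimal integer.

6880

0x35C = 0001101011100
shift left by 3 → 1101011100000 = 6880
(equivalently, 860 × 2^3 = 860 × 8)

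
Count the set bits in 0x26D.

6

0x26D = 1001101101
Count the 1s: 1 + 1 + 1 + 1 + 1 + 1 = 6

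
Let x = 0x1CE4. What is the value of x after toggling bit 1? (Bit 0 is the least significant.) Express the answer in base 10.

7398

x = 1110011100100
bit 1 is currently 0; toggle it via x ^ (1 << 1) = x ^ 2
→ 1110011100110 = 7398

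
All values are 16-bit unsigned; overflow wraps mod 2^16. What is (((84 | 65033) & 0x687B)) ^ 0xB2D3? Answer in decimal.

55946

84 = 0000000001010100
65033 = 1111111000001001
→ | → 1111111001011101 = 65117
0x687B = 0110100001111011
→ & → 0110100001011001 = 26713
0xB2D3 = 1011001011010011
→ ^ → 1101101010001010 = 55946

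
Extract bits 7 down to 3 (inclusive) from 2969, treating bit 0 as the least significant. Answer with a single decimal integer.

19

v = 101110011001
Shift right by 3: 101110011
Mask low 5 bits: 10011 = 19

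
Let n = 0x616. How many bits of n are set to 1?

0x616 = 11000010110
Count the 1s: 1 + 1 + 1 + 1 + 1 = 5

5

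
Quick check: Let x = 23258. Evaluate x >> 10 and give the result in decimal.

22

23258 = 101101011011010
shift right by 10 → 000000000010110 = 22
(equivalently, floor(23258 / 1024))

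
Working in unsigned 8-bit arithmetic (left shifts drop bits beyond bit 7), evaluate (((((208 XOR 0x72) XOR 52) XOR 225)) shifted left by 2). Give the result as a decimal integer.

208 = 11010000
0x72 = 01110010
→ XOR → 10100010 = 162
52 = 00110100
→ XOR → 10010110 = 150
225 = 11100001
→ XOR → 01110111 = 119
→ shifted left by 2 (mod 2^8) → 11011100 = 220

220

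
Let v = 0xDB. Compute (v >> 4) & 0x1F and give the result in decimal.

13

v = 0011011011
Shift right by 4: 001101
Mask low 5 bits: 01101 = 13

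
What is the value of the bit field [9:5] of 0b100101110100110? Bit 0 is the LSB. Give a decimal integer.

v = 100101110100110
Shift right by 5: 1001011101
Mask low 5 bits: 11101 = 29

29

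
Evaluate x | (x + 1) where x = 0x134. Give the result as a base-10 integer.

309

x = 100110100 = 308
x + 1 = 100110101
OR    = 100110101 = 309
(x | (x + 1) sets the lowest cleared bit.)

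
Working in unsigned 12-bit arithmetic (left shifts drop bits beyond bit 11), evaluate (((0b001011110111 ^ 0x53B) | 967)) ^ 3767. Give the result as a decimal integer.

2424

0b001011110111 = 001011110111
0x53B = 010100111011
→ ^ → 011111001100 = 1996
967 = 001111000111
→ | → 011111001111 = 1999
3767 = 111010110111
→ ^ → 100101111000 = 2424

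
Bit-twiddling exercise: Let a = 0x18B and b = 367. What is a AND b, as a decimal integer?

267

0x18B = 110001011
367 = 101101111
AND → 100001011 = 267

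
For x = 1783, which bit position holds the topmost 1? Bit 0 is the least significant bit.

1783 = 11011110111
The topmost 1 is at position 10 (since 2^10 = 1024 ≤ 1783 < 2048).

10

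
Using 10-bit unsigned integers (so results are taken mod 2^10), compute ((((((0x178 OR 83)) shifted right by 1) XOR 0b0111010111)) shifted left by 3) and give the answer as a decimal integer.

0x178 = 0101111000
83 = 0001010011
→ OR → 0101111011 = 379
→ shifted right by 1 → 0010111101 = 189
0b0111010111 = 0111010111
→ XOR → 0101101010 = 362
→ shifted left by 3 (mod 2^10) → 1101010000 = 848

848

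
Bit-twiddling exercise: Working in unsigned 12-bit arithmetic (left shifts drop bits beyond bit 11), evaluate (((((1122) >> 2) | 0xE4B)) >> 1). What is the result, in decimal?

1122 = 010001100010
→ >> 2 → 000100011000 = 280
0xE4B = 111001001011
→ | → 111101011011 = 3931
→ >> 1 → 011110101101 = 1965

1965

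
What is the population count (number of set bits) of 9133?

8

9133 = 10001110101101
Count the 1s: 1 + 1 + 1 + 1 + 1 + 1 + 1 + 1 = 8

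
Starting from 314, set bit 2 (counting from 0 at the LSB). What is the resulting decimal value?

318

x = 0100111010
bit 2 is currently 0; set it via x | (1 << 2) = x | 4
→ 0100111110 = 318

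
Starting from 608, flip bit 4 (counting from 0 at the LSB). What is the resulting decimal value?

624

x = 1001100000
bit 4 is currently 0; toggle it via x ^ (1 << 4) = x ^ 16
→ 1001110000 = 624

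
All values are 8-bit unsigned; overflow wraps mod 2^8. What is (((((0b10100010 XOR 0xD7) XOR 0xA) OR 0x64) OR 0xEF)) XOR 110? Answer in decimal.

0b10100010 = 10100010
0xD7 = 11010111
→ XOR → 01110101 = 117
0xA = 00001010
→ XOR → 01111111 = 127
0x64 = 01100100
→ OR → 01111111 = 127
0xEF = 11101111
→ OR → 11111111 = 255
110 = 01101110
→ XOR → 10010001 = 145

145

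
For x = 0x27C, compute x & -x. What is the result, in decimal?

x = 1001111100 = 636
-x (two's complement) = …0110000100
AND   = 0000000100 = 4
(x & -x isolates the lowest set bit of x.)

4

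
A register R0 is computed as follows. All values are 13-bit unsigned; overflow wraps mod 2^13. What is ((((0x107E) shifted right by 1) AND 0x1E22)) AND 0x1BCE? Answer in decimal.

0x107E = 1000001111110
→ shifted right by 1 → 0100000111111 = 2111
0x1E22 = 1111000100010
→ AND → 0100000100010 = 2082
0x1BCE = 1101111001110
→ AND → 0100000000010 = 2050

2050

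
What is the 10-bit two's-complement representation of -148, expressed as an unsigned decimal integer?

876

148 in 10 bits: 0010010100
Invert: 1101101011
Add 1:  1101101100 = 876
(Check: 2^10 - 148 = 1024 - 148 = 876.)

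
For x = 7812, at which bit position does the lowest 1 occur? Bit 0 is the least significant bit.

2

7812 = 1111010000100
Trailing zeros: 2, so the lowest set bit is bit 2 (value 4).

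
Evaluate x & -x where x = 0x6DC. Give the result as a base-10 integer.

4

x = 11011011100 = 1756
-x (two's complement) = …00100100100
AND   = 00000000100 = 4
(x & -x isolates the lowest set bit of x.)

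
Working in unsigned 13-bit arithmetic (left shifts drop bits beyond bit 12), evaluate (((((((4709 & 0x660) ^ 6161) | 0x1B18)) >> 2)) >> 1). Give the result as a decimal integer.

4709 = 1001001100101
0x660 = 0011001100000
→ & → 0001001100000 = 608
6161 = 1100000010001
→ ^ → 1101001110001 = 6769
0x1B18 = 1101100011000
→ | → 1101101111001 = 7033
→ >> 2 → 0011011011110 = 1758
→ >> 1 → 0001101101111 = 879

879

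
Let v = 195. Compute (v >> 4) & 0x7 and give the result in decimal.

4

v = 11000011
Shift right by 4: 1100
Mask low 3 bits: 100 = 4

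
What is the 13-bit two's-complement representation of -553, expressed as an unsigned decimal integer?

7639

553 in 13 bits: 0001000101001
Invert: 1110111010110
Add 1:  1110111010111 = 7639
(Check: 2^13 - 553 = 8192 - 553 = 7639.)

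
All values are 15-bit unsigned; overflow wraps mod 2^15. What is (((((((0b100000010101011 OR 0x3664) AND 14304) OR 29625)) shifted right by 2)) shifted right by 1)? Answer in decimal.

3839

0b100000010101011 = 100000010101011
0x3664 = 011011001100100
→ OR → 111011011101111 = 30447
14304 = 011011111100000
→ AND → 011011011100000 = 14048
29625 = 111001110111001
→ OR → 111011111111001 = 30713
→ shifted right by 2 → 001110111111110 = 7678
→ shifted right by 1 → 000111011111111 = 3839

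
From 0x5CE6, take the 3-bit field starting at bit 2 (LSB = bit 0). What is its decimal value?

v = 101110011100110
Shift right by 2: 1011100111001
Mask low 3 bits: 001 = 1

1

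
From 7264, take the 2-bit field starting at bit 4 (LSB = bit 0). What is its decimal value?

v = 1110001100000
Shift right by 4: 111000110
Mask low 2 bits: 10 = 2

2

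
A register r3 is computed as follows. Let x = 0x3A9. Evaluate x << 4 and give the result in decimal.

0x3A9 = 00001110101001
shift left by 4 → 11101010010000 = 14992
(equivalently, 937 × 2^4 = 937 × 16)

14992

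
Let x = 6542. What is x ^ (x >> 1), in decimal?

5449

x = 1100110001110 = 6542
x>>1 = 0110011000111
XOR  = 1010101001001 = 5449
(x ^ (x >> 1) gives the standard binary-reflected Gray code of x.)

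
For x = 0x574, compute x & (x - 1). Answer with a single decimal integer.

x = 10101110100 = 1396
x - 1 = 10101110011
AND   = 10101110000 = 1392
(x & (x - 1) clears the lowest set bit of x.)

1392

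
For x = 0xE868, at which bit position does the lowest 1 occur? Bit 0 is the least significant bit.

3

0xE868 = 1110100001101000
Trailing zeros: 3, so the lowest set bit is bit 3 (value 8).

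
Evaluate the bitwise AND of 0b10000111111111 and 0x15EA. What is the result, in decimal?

490

a = 10000111111111
0x15EA = 01010111101010
AND → 00000111101010 = 490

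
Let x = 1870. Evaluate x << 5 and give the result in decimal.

59840

1870 = 0000011101001110
shift left by 5 → 1110100111000000 = 59840
(equivalently, 1870 × 2^5 = 1870 × 32)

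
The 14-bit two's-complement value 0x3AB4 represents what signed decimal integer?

pattern = 11101010110100 (MSB is 1 ⇒ negative)
Invert: 00010101001011, add 1 → 00010101001100 = 1356, so the value is -1356.
(Equivalently: 15028 - 2^14 = 15028 - 16384 = -1356.)

-1356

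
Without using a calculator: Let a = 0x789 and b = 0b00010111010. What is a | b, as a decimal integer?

1979

0x789 = 11110001001
b = 00010111010
 OR → 11110111011 = 1979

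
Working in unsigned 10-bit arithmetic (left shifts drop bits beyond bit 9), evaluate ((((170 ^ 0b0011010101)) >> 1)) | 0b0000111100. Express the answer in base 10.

170 = 0010101010
0b0011010101 = 0011010101
→ ^ → 0001111111 = 127
→ >> 1 → 0000111111 = 63
0b0000111100 = 0000111100
→ | → 0000111111 = 63

63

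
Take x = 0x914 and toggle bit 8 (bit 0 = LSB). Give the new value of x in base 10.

2068

x = 100100010100
bit 8 is currently 1; toggle it via x ^ (1 << 8) = x ^ 256
→ 100000010100 = 2068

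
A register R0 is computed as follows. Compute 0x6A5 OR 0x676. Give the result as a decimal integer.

0x6A5 = 11010100101
0x676 = 11001110110
 OR → 11011110111 = 1783

1783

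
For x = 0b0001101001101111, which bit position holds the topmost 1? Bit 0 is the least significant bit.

0b0001101001101111 = 1101001101111
The topmost 1 is at position 12 (since 2^12 = 4096 ≤ 6767 < 8192).

12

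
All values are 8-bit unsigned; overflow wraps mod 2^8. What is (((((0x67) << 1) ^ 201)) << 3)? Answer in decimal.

0x67 = 01100111
→ << 1 (mod 2^8) → 11001110 = 206
201 = 11001001
→ ^ → 00000111 = 7
→ << 3 (mod 2^8) → 00111000 = 56

56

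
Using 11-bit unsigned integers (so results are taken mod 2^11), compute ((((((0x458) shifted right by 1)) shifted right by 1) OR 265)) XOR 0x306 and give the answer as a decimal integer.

0x458 = 10001011000
→ shifted right by 1 → 01000101100 = 556
→ shifted right by 1 → 00100010110 = 278
265 = 00100001001
→ OR → 00100011111 = 287
0x306 = 01100000110
→ XOR → 01000011001 = 537

537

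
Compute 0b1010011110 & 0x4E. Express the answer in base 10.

14

a = 1010011110
0x4E = 0001001110
AND → 0000001110 = 14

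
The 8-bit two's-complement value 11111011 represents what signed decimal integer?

-5

pattern = 11111011 (MSB is 1 ⇒ negative)
Invert: 00000100, add 1 → 00000101 = 5, so the value is -5.
(Equivalently: 251 - 2^8 = 251 - 256 = -5.)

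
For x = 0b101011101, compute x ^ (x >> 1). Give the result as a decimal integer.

x = 101011101 = 349
x>>1 = 010101110
XOR  = 111110011 = 499
(x ^ (x >> 1) gives the standard binary-reflected Gray code of x.)

499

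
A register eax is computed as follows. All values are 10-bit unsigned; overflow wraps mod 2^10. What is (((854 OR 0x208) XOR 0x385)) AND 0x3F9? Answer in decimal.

217

854 = 1101010110
0x208 = 1000001000
→ OR → 1101011110 = 862
0x385 = 1110000101
→ XOR → 0011011011 = 219
0x3F9 = 1111111001
→ AND → 0011011001 = 217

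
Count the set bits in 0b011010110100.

6

n = 11010110100
Count the 1s: 1 + 1 + 1 + 1 + 1 + 1 = 6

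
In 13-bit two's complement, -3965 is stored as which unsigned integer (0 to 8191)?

4227

3965 in 13 bits: 0111101111101
Invert: 1000010000010
Add 1:  1000010000011 = 4227
(Check: 2^13 - 3965 = 8192 - 3965 = 4227.)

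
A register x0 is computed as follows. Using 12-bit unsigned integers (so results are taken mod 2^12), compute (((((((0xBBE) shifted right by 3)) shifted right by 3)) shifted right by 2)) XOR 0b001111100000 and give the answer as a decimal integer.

1003

0xBBE = 101110111110
→ shifted right by 3 → 000101110111 = 375
→ shifted right by 3 → 000000101110 = 46
→ shifted right by 2 → 000000001011 = 11
0b001111100000 = 001111100000
→ XOR → 001111101011 = 1003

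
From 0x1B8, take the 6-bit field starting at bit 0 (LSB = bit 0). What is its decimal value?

56

v = 110111000
Shift right by 0: 110111000
Mask low 6 bits: 111000 = 56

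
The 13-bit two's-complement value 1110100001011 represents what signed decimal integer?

-757

pattern = 1110100001011 (MSB is 1 ⇒ negative)
Invert: 0001011110100, add 1 → 0001011110101 = 757, so the value is -757.
(Equivalently: 7435 - 2^13 = 7435 - 8192 = -757.)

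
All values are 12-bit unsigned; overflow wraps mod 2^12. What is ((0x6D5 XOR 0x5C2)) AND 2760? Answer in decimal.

512

0x6D5 = 011011010101
0x5C2 = 010111000010
→ XOR → 001100010111 = 791
2760 = 101011001000
→ AND → 001000000000 = 512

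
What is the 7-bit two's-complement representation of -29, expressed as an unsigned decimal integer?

99

29 in 7 bits: 0011101
Invert: 1100010
Add 1:  1100011 = 99
(Check: 2^7 - 29 = 128 - 29 = 99.)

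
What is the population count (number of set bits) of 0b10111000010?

5

n = 10111000010
Count the 1s: 1 + 1 + 1 + 1 + 1 = 5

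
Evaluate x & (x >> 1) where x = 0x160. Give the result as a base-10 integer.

32

x = 101100000 = 352
x>>1 = 010110000
AND  = 000100000 = 32
(x & (x >> 1) has a 1 wherever x has two consecutive 1 bits.)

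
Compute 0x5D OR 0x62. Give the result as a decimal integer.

0x5D = 1011101
0x62 = 1100010
 OR → 1111111 = 127

127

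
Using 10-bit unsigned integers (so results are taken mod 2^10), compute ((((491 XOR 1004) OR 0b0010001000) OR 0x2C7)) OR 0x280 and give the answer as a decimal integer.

719

491 = 0111101011
1004 = 1111101100
→ XOR → 1000000111 = 519
0b0010001000 = 0010001000
→ OR → 1010001111 = 655
0x2C7 = 1011000111
→ OR → 1011001111 = 719
0x280 = 1010000000
→ OR → 1011001111 = 719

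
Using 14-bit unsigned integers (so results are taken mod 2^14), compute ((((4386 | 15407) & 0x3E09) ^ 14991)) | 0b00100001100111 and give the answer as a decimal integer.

3815

4386 = 01000100100010
15407 = 11110000101111
→ | → 11110100101111 = 15663
0x3E09 = 11111000001001
→ & → 11110000001001 = 15369
14991 = 11101010001111
→ ^ → 00011010000110 = 1670
0b00100001100111 = 00100001100111
→ | → 00111011100111 = 3815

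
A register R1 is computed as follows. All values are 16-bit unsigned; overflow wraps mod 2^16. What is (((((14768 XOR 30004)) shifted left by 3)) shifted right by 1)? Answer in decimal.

14768 = 0011100110110000
30004 = 0111010100110100
→ XOR → 0100110010000100 = 19588
→ shifted left by 3 (mod 2^16) → 0110010000100000 = 25632
→ shifted right by 1 → 0011001000010000 = 12816

12816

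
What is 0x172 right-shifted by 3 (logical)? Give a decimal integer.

46

0x172 = 101110010
shift right by 3 → 000101110 = 46
(equivalently, floor(370 / 8))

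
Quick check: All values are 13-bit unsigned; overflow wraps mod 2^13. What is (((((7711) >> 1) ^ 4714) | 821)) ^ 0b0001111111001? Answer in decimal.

7711 = 1111000011111
→ >> 1 → 0111100001111 = 3855
4714 = 1001001101010
→ ^ → 1110101100101 = 7525
821 = 0001100110101
→ | → 1111101110101 = 8053
0b0001111111001 = 0001111111001
→ ^ → 1110010001100 = 7308

7308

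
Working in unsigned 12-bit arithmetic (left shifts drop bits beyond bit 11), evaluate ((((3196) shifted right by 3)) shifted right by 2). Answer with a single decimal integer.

99

3196 = 110001111100
→ shifted right by 3 → 000110001111 = 399
→ shifted right by 2 → 000001100011 = 99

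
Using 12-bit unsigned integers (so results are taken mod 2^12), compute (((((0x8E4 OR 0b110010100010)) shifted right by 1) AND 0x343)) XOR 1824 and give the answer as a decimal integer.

0x8E4 = 100011100100
0b110010100010 = 110010100010
→ OR → 110011100110 = 3302
→ shifted right by 1 → 011001110011 = 1651
0x343 = 001101000011
→ AND → 001001000011 = 579
1824 = 011100100000
→ XOR → 010101100011 = 1379

1379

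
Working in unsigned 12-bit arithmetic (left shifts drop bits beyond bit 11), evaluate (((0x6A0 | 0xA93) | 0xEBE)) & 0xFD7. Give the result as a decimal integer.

3735

0x6A0 = 011010100000
0xA93 = 101010010011
→ | → 111010110011 = 3763
0xEBE = 111010111110
→ | → 111010111111 = 3775
0xFD7 = 111111010111
→ & → 111010010111 = 3735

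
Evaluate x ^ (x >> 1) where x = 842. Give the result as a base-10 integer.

751

x = 1101001010 = 842
x>>1 = 0110100101
XOR  = 1011101111 = 751
(x ^ (x >> 1) gives the standard binary-reflected Gray code of x.)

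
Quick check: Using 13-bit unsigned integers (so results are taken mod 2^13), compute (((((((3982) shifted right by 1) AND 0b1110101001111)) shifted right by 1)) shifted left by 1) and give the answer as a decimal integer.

1350

3982 = 0111110001110
→ shifted right by 1 → 0011111000111 = 1991
0b1110101001111 = 1110101001111
→ AND → 0010101000111 = 1351
→ shifted right by 1 → 0001010100011 = 675
→ shifted left by 1 (mod 2^13) → 0010101000110 = 1350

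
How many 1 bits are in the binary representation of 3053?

3053 = 101111101101
Count the 1s: 1 + 1 + 1 + 1 + 1 + 1 + 1 + 1 + 1 = 9

9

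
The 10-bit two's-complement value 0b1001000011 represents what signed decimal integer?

-445

pattern = 1001000011 (MSB is 1 ⇒ negative)
Invert: 0110111100, add 1 → 0110111101 = 445, so the value is -445.
(Equivalently: 579 - 2^10 = 579 - 1024 = -445.)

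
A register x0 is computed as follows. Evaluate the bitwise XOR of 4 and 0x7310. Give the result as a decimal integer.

29460

4 = 000000000000100
0x7310 = 111001100010000
XOR → 111001100010100 = 29460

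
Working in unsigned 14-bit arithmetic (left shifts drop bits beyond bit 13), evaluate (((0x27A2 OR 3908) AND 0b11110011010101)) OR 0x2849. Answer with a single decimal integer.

11469

0x27A2 = 10011110100010
3908 = 00111101000100
→ OR → 10111111100110 = 12262
0b11110011010101 = 11110011010101
→ AND → 10110011000100 = 11460
0x2849 = 10100001001001
→ OR → 10110011001101 = 11469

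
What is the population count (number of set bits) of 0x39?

4

0x39 = 111001
Count the 1s: 1 + 1 + 1 + 1 = 4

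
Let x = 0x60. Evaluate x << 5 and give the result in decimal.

0x60 = 000001100000
shift left by 5 → 110000000000 = 3072
(equivalently, 96 × 2^5 = 96 × 32)

3072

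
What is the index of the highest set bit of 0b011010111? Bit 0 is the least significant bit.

7

0b011010111 = 11010111
The topmost 1 is at position 7 (since 2^7 = 128 ≤ 215 < 256).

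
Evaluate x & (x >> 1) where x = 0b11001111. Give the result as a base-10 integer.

71

x = 11001111 = 207
x>>1 = 01100111
AND  = 01000111 = 71
(x & (x >> 1) has a 1 wherever x has two consecutive 1 bits.)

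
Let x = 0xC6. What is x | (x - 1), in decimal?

199

x = 11000110 = 198
x - 1 = 11000101
OR    = 11000111 = 199
(x | (x - 1) sets all bits below the lowest set bit.)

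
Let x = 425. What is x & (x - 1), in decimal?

424

x = 110101001 = 425
x - 1 = 110101000
AND   = 110101000 = 424
(x & (x - 1) clears the lowest set bit of x.)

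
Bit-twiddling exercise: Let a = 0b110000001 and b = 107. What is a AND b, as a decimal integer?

a = 110000001
107 = 001101011
AND → 000000001 = 1

1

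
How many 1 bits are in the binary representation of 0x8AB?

6

0x8AB = 100010101011
Count the 1s: 1 + 1 + 1 + 1 + 1 + 1 = 6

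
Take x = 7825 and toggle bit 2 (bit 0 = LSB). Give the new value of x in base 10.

x = 1111010010001
bit 2 is currently 0; toggle it via x ^ (1 << 2) = x ^ 4
→ 1111010010101 = 7829

7829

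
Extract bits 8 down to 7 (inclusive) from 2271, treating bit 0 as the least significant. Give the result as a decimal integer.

1

v = 00100011011111
Shift right by 7: 0010001
Mask low 2 bits: 01 = 1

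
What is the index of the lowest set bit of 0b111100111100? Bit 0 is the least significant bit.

0b111100111100 = 111100111100
Trailing zeros: 2, so the lowest set bit is bit 2 (value 4).

2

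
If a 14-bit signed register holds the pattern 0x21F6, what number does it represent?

-7690

pattern = 10000111110110 (MSB is 1 ⇒ negative)
Invert: 01111000001001, add 1 → 01111000001010 = 7690, so the value is -7690.
(Equivalently: 8694 - 2^14 = 8694 - 16384 = -7690.)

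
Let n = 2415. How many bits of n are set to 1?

8

2415 = 100101101111
Count the 1s: 1 + 1 + 1 + 1 + 1 + 1 + 1 + 1 = 8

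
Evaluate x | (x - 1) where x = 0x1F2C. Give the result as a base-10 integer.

7983

x = 1111100101100 = 7980
x - 1 = 1111100101011
OR    = 1111100101111 = 7983
(x | (x - 1) sets all bits below the lowest set bit.)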